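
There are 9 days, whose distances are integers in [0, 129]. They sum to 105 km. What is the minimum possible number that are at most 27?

6

If only k of them are at most 27, the other 9 − k are at least 28, so the total is at least (9 − k)·28 + k·0.
This is ≤ 105, so (9 − k)·28 + 0k ≤ 105, which gives k ≥ 6.
Exactly 6 works: 6 values at 0 and 3 at 28 total 84; raise one of the low values by 21 (still ≤ 27) to hit 105.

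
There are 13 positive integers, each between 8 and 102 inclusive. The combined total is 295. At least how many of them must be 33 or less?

If only k of them are at most 33, the other 13 − k are at least 34, so the total is at least (13 − k)·34 + k·8.
This is ≤ 295, so (13 − k)·34 + 8k ≤ 295, which gives k ≥ 6.
Exactly 6 works: 6 values at 8 and 7 at 34 total 286; raise one of the low values by 9 (still ≤ 33) to hit 295.

6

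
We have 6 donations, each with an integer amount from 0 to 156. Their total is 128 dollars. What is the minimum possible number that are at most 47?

4

Let j be the number exceeding 47. Then the total is ≥ 48·j + 0·(6 − j) = 0 + 48j.
So 48j ≤ 128 and j ≤ 2; hence at least 6 − 2 = 4 are ≤ 47.
Exactly 4 works: 4 values at 0 and 2 at 48 total 96; raise one of the low values by 32 (still ≤ 47) to hit 128.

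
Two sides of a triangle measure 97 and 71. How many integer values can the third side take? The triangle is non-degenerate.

The triangle inequality gives |97 − 71| < c < 97 + 71, i.e. 26 < c < 168.
So c can be any integer from 27 to 167: 141 values.

141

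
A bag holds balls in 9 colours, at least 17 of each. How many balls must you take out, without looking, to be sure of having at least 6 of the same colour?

You could draw 5 of every colour without reaching 6 of any — 45 in all.
One more forces 6 of some colour, so 45 + 1 = 46.

46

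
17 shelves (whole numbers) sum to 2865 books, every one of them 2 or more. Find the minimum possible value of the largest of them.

The 17 values sum to 2865, so their maximum is at least ⌈2865/17⌉ = 169.
Equality holds with 9 values of 169 and 8 values of 168.

169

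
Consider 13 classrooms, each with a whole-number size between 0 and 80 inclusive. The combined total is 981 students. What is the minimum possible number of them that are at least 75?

4

If only k of them are at least 75, the other 13 − k are at most 74, so the total is at most k·80 + (13 − k)·74.
This must reach 981, so k·80 + (13 − k)·74 ≥ 981, giving k ≥ 4.
Exactly 4 works: 4 values at 80 and 9 at 74 total 986; lower one of the high values by 5 (still ≥ 75) to hit 981.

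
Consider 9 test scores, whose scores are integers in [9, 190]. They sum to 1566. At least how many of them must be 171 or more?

Each value short of 171 is at most 170, costing at least 190 − 170 = 20 against the maximum total of 1710.
We can afford to lose at most 1710 − 1566 = 144, so at most ⌊144/20⌋ = 7 fall short, and at least 2 are ≥ 171.
Exactly 2 works: 2 values at 190 and 7 at 170 total 1570; lower one of the high values by 4 (still ≥ 171) to hit 1566.

2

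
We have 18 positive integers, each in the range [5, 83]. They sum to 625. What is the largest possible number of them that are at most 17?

13

Suppose k of them are at most 17. Those contribute at most 17 each and the rest at most 83 each.
So the total is at most 17k + 83(18 − k) = 1494 − 66k. This must still be ≥ 625, so k ≤ 13.
k = 13 is achieved by 13 values at 17 and 5 at 83, total 636; lower one of the 83's by 11 (still > 17) to reach 625.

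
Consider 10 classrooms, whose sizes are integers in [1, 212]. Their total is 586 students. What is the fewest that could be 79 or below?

Each value above 79 is at least 80, contributing at least 80 − 1 = 79 above the floor 1.
The sum exceeds the floor total 10 by 576, so at most ⌊576/79⌋ = 7 exceed 79, and at least 3 are ≤ 79.
Exactly 3 works: 3 values at 1 and 7 at 80 total 563; raise one of the low values by 23 (still ≤ 79) to hit 586.

3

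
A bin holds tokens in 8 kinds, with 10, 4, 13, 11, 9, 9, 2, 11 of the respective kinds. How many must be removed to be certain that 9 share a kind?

55

In the worst case you take as many as possible of each kind without reaching 9: 8 + 4 + 8 + 8 + 8 + 8 + 2 + 8 = 54.
The next one must give 9 of some kind, so 54 + 1 = 55.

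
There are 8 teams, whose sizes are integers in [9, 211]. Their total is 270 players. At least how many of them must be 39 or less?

If only k of them are at most 39, the other 8 − k are at least 40, so the total is at least (8 − k)·40 + k·9.
This is ≤ 270, so (8 − k)·40 + 9k ≤ 270, which gives k ≥ 2.
Exactly 2 works: 2 values at 9 and 6 at 40 total 258; raise one of the low values by 12 (still ≤ 39) to hit 270.

2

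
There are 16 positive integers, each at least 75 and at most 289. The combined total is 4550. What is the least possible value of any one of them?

215

Minimizing one value means maximizing the remaining 15.
The other 15 contribute at most 15 × 289 = 4335, leaving at least 4550 − 4335 = 215.
Since 215 ≥ 75, this is achievable: one at 215 and 15 at 289.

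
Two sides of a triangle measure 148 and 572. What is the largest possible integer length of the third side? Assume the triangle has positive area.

The third side must be less than 148 + 572 = 720.
The largest integer below 720 is 719.

719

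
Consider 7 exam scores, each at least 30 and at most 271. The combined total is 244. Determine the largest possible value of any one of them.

To make one score as large as possible, make the other 6 as small as possible.
The other 6 contribute at least 6 × 30 = 180, leaving at most 244 − 180 = 64.
Since 64 ≤ 271, this is achievable: one at 64 and 6 at 30.

64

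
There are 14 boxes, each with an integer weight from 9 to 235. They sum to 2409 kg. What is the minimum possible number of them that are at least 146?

Suppose at most 14 − j of them reach 146; then j values are ≤ 145 and the rest ≤ 235.
The total is then ≤ 145·j + 235·(14 − j) = 3290 − 90j. For this to be ≥ 2409 we need j ≤ 9, so at least 14 − 9 = 5 must reach 146.
Exactly 5 works: 5 values at 235 and 9 at 145 total 2480; lower one of the high values by 71 (still ≥ 146) to hit 2409.

5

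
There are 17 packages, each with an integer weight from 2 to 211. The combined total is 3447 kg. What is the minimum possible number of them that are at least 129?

Each value short of 129 is at most 128, costing at least 211 − 128 = 83 against the maximum total of 3587.
We can afford to lose at most 3587 − 3447 = 140, so at most ⌊140/83⌋ = 1 fall short, and at least 16 are ≥ 129.
Exactly 16 works: 16 values at 211 and 1 at 128 total 3504; lower one of the high values by 57 (still ≥ 129) to hit 3447.

16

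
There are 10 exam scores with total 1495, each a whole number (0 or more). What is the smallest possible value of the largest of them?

The average is 1495/10 > 149, so not all 10 can be 149 or less; the largest is ≥ 150.
Taking 5 copies of 149 and 5 copies of 150 gives exactly 1495, so 150 is attained.

150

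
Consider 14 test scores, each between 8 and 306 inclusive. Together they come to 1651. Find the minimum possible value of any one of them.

8

Minimizing one value means maximizing the remaining 13.
The other 13 can take up 13 × 306 = 3978 ≥ 1651 − 8, so one score can sit at its floor of 8.
Achievable: one at 8 and the other 13 totalling 1643, which fits since 13 × 8 ≤ 1643 ≤ 13 × 306.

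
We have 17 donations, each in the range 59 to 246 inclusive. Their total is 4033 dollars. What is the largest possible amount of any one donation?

246

To make one donation as large as possible, make the other 16 as small as possible.
The other 16 contribute at least 16 × 59 = 944, leaving at most 4033 − 944 = 3089.
But each donation is capped at 246, so the maximum is 246.
Achievable: one at 246 and the other 16 totalling 3787, which fits since 16 × 59 ≤ 3787 ≤ 16 × 246.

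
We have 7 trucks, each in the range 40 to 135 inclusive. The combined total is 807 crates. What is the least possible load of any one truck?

40

Minimizing one value means maximizing the remaining 6.
The other 6 can take up 6 × 135 = 810 ≥ 807 − 40, so one truck can sit at its floor of 40.
Achievable: one at 40 and the other 6 totalling 767, which fits since 6 × 40 ≤ 767 ≤ 6 × 135.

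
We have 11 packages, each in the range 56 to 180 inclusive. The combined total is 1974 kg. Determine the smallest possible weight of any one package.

Minimizing one value means maximizing the remaining 10.
The other 10 contribute at most 10 × 180 = 1800, leaving at least 1974 − 1800 = 174.
Since 174 ≥ 56, this is achievable: one at 174 and 10 at 180.

174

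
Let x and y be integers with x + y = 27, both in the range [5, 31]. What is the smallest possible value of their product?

For a fixed sum, xy is smallest when x and y are as far apart as possible.
At the endpoint x = 5, y = 27 − 5 = 22, so xy = 5 × 22 = 110.

110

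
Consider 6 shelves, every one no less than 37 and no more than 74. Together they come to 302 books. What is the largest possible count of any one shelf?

Maximizing one value means minimizing the remaining 5.
The other 5 contribute at least 5 × 37 = 185, leaving at most 302 − 185 = 117.
But each shelf is capped at 74, so the maximum is 74.
Achievable: one at 74 and the other 5 totalling 228, which fits since 5 × 37 ≤ 228 ≤ 5 × 74.

74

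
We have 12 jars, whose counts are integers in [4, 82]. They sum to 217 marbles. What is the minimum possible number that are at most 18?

Let j be the number exceeding 18. Then the total is ≥ 19·j + 4·(12 − j) = 48 + 15j.
So 15j ≤ 169 and j ≤ 11; hence at least 12 − 11 = 1 are ≤ 18.
Exactly 1 works: 1 value at 4 and 11 at 19 total 213; raise one of the low values by 4 (still ≤ 18) to hit 217.

1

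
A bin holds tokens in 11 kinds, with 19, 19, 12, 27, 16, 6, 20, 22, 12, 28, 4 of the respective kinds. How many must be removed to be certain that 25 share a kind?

In the worst case you take as many as possible of each kind without reaching 25: 19 + 19 + 12 + 24 + 16 + 6 + 20 + 22 + 12 + 24 + 4 = 178.
The next one must give 25 of some kind, so 178 + 1 = 179.

179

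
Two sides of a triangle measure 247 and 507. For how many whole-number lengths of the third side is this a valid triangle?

The triangle inequality gives |247 − 507| < c < 247 + 507, i.e. 260 < c < 754.
So c can be any integer from 261 to 753: 493 values.

493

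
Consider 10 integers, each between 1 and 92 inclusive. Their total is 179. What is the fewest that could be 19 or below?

Each value above 19 is at least 20, contributing at least 20 − 1 = 19 above the floor 1.
The sum exceeds the floor total 10 by 169, so at most ⌊169/19⌋ = 8 exceed 19, and at least 2 are ≤ 19.
Exactly 2 works: 2 values at 1 and 8 at 20 total 162; raise one of the low values by 17 (still ≤ 19) to hit 179.

2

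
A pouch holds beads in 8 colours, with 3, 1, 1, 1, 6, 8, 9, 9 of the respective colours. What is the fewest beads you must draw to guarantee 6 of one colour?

In the worst case you take as many as possible of each colour without reaching 6: 3 + 1 + 1 + 1 + 5 + 5 + 5 + 5 = 26.
The next one must give 6 of some colour, so 26 + 1 = 27.

27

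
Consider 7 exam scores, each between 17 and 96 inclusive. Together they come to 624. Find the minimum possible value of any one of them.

To make one score as small as possible, make the other 6 as large as possible.
The other 6 contribute at most 6 × 96 = 576, leaving at least 624 − 576 = 48.
Since 48 ≥ 17, this is achievable: one at 48 and 6 at 96.

48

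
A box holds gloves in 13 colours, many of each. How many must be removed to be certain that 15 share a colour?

183

In the worst case you draw 14 of each of the 13 colours: 13 × 14 = 182.
One more forces 15 of some colour, so 182 + 1 = 183.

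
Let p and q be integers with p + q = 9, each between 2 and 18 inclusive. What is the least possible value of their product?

Since p + q is fixed, pushing one of them to its bound minimizes the product.
At the endpoint p = 2, q = 9 − 2 = 7, so pq = 2 × 7 = 14.

14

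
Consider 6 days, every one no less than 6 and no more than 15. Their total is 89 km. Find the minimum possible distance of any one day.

To make one day as small as possible, make the other 5 as large as possible.
The other 5 contribute at most 5 × 15 = 75, leaving at least 89 − 75 = 14.
Since 14 ≥ 6, this is achievable: one at 14 and 5 at 15.

14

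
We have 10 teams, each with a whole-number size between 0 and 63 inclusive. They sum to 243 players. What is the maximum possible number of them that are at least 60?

4

If k of the values are ≥ 60, the total is ≥ 60k + 0(10 − k).
Setting 60k + 0(10 − k) ≤ 243 gives 60k ≤ 243, so k ≤ 4.
k = 4 is achieved by 4 values at 60 and 6 at 0, total 240; add 3 to one value (staying below 60) to reach 243.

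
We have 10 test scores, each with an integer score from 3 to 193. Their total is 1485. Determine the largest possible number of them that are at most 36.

2

Suppose k of them are at most 36. Those contribute at most 36 each and the rest at most 193 each.
So the total is at most 36k + 193(10 − k) = 1930 − 157k. This must still be ≥ 1485, so k ≤ 2.
k = 2 is achieved by 2 values at 36 and 8 at 193, total 1616; lower one of the 193's by 131 (still > 36) to reach 1485.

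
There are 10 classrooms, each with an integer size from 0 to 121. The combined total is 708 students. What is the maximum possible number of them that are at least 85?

Suppose k of them are at least 85. Those contribute at least 85 each and the other 10 − k at least 0 each.
So the total is at least 85k + 0(10 − k) = 0 + 85k. This must be ≤ 708, giving k ≤ 8.
k = 8 is achieved by 8 values at 85 and 2 at 0, total 680; add 28 to one value (staying below 85) to reach 708.

8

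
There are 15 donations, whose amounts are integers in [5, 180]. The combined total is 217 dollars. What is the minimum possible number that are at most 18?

5

Each value above 18 is at least 19, contributing at least 19 − 5 = 14 above the floor 5.
The sum exceeds the floor total 75 by 142, so at most ⌊142/14⌋ = 10 exceed 18, and at least 5 are ≤ 18.
Exactly 5 works: 5 values at 5 and 10 at 19 total 215; raise one of the low values by 2 (still ≤ 18) to hit 217.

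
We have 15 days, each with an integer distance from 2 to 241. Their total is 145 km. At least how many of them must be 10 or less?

Let j be the number exceeding 10. Then the total is ≥ 11·j + 2·(15 − j) = 30 + 9j.
So 9j ≤ 115 and j ≤ 12; hence at least 15 − 12 = 3 are ≤ 10.
Exactly 3 works: 3 values at 2 and 12 at 11 total 138; raise one of the low values by 7 (still ≤ 10) to hit 145.

3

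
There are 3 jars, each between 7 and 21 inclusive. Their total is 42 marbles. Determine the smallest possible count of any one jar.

7

Minimizing one value means maximizing the remaining 2.
The other 2 can take up 2 × 21 = 42 ≥ 42 − 7, so one jar can sit at its floor of 7.
Achievable: one at 7 and the other 2 totalling 35, which fits since 2 × 7 ≤ 35 ≤ 2 × 21.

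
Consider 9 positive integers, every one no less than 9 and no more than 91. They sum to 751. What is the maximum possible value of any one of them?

Maximizing one value means minimizing the remaining 8.
The other 8 contribute at least 8 × 9 = 72, leaving at most 751 − 72 = 679.
But each integer is capped at 91, so the maximum is 91.
Achievable: one at 91 and the other 8 totalling 660, which fits since 8 × 9 ≤ 660 ≤ 8 × 91.

91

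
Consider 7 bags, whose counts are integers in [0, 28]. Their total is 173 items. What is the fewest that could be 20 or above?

5

Suppose at most 7 − j of them reach 20; then j values are ≤ 19 and the rest ≤ 28.
The total is then ≤ 19·j + 28·(7 − j) = 196 − 9j. For this to be ≥ 173 we need j ≤ 2, so at least 7 − 2 = 5 must reach 20.
Exactly 5 works: 5 values at 28 and 2 at 19 total 178; lower one of the high values by 5 (still ≥ 20) to hit 173.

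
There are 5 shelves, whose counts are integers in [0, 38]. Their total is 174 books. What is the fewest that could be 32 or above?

If only k of them are at least 32, the other 5 − k are at most 31, so the total is at most k·38 + (5 − k)·31.
This must reach 174, so k·38 + (5 − k)·31 ≥ 174, giving k ≥ 3.
Exactly 3 works: 3 values at 38 and 2 at 31 total 176; lower one of the high values by 2 (still ≥ 32) to hit 174.

3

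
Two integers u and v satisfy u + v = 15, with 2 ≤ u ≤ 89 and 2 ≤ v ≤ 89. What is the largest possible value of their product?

56

With u + v fixed, uv peaks when the two are closest together.
Taking u = 7 and v = 8 (both in [2, 89]) gives uv = 56.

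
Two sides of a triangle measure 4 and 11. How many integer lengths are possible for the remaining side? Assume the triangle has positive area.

The triangle inequality gives |4 − 11| < c < 4 + 11, i.e. 7 < c < 15.
So c can be any integer from 8 to 14: 7 values.

7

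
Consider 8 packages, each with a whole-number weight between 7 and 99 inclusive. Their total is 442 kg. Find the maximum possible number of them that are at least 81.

If k of the values are ≥ 81, the total is ≥ 81k + 7(8 − k).
Setting 81k + 7(8 − k) ≤ 442 gives 74k ≤ 386, so k ≤ 5.
k = 5 is achieved by 5 values at 81 and 3 at 7, total 426; add 16 to one value (staying below 81) to reach 442.

5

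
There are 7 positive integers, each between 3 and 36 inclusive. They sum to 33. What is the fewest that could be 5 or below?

3

Each value above 5 is at least 6, contributing at least 6 − 3 = 3 above the floor 3.
The sum exceeds the floor total 21 by 12, so at most ⌊12/3⌋ = 4 exceed 5, and at least 3 are ≤ 5.
Exactly 3 works: 3 values at 3 and 4 at 6 total 33.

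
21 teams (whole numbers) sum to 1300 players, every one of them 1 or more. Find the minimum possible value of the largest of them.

62

If every one of the 21 were at most 61, the total would be at most 21 × 61 = 1281 < 1300.
Achievable: 19 of them at 62 and 2 at 61 total 1300.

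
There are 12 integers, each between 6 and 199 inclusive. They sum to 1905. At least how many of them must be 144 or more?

Each value short of 144 is at most 143, costing at least 199 − 143 = 56 against the maximum total of 2388.
We can afford to lose at most 2388 − 1905 = 483, so at most ⌊483/56⌋ = 8 fall short, and at least 4 are ≥ 144.
Exactly 4 works: 4 values at 199 and 8 at 143 total 1940; lower one of the high values by 35 (still ≥ 144) to hit 1905.

4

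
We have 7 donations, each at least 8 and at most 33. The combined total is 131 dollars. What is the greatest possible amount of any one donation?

Maximizing one value means minimizing the remaining 6.
The other 6 contribute at least 6 × 8 = 48, leaving at most 131 − 48 = 83.
But each donation is capped at 33, so the maximum is 33.
Achievable: one at 33 and the other 6 totalling 98, which fits since 6 × 8 ≤ 98 ≤ 6 × 33.

33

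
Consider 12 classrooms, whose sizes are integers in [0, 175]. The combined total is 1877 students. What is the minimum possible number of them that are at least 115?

9

Each value short of 115 is at most 114, costing at least 175 − 114 = 61 against the maximum total of 2100.
We can afford to lose at most 2100 − 1877 = 223, so at most ⌊223/61⌋ = 3 fall short, and at least 9 are ≥ 115.
Exactly 9 works: 9 values at 175 and 3 at 114 total 1917; lower one of the high values by 40 (still ≥ 115) to hit 1877.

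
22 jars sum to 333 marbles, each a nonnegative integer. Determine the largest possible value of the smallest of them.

The 22 values sum to 333, so their minimum is at most ⌊333/22⌋ = 15.
Equality holds with 19 values of 15 and 3 values of 16.

15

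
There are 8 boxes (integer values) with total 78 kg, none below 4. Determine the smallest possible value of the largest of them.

10

The average is 78/8 > 9, so not all 8 can be 9 or less; the largest is ≥ 10.
Taking 2 copies of 9 and 6 copies of 10 gives exactly 78, so 10 is attained.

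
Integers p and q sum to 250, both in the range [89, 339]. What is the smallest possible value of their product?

14329

For a fixed sum, pq is smallest when p and q are as far apart as possible.
At the endpoint p = 89, q = 250 − 89 = 161, so pq = 89 × 161 = 14329.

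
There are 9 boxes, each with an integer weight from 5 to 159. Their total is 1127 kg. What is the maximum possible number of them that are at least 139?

Suppose k of them are at least 139. Those contribute at least 139 each and the other 9 − k at least 5 each.
So the total is at least 139k + 5(9 − k) = 45 + 134k. This must be ≤ 1127, giving k ≤ 8.
k = 8 is achieved by 8 values at 139 and 1 at 5, total 1117; add 10 to one value (staying below 139) to reach 1127.

8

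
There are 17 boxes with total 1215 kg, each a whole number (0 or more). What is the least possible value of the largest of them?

The average is 1215/17 > 71, so not all 17 can be 71 or less; the largest is ≥ 72.
Equality holds with 8 values of 72 and 9 values of 71.

72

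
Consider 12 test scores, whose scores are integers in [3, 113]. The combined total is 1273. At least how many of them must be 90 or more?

9

Suppose at most 12 − j of them reach 90; then j values are ≤ 89 and the rest ≤ 113.
The total is then ≤ 89·j + 113·(12 − j) = 1356 − 24j. For this to be ≥ 1273 we need j ≤ 3, so at least 12 − 3 = 9 must reach 90.
Exactly 9 works: 9 values at 113 and 3 at 89 total 1284; lower one of the high values by 11 (still ≥ 90) to hit 1273.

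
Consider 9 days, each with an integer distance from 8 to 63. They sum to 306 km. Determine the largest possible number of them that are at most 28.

7

Each value at 28 or below falls at least 63 − 28 = 35 short of the ceiling 63.
The ceiling total is 9 × 63 = 567, and we need 306, so at most ⌊(567 − 306)/35⌋ = 7 can be that low.
k = 7 is achieved by 7 values at 28 and 2 at 63, total 322; lower one of the 63's by 16 (still > 28) to reach 306.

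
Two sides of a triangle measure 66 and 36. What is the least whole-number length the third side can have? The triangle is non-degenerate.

The third side must exceed |66 − 36| = 30.
The smallest integer above 30 is 31.

31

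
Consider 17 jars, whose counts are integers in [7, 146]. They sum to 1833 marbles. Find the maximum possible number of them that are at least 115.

With k values at 115 or above and the rest at least 7, the sum is at least 119 + 108k.
Since the sum is 1833, we need 108k ≤ 1714, i.e. k ≤ 15.
k = 15 is achieved by 15 values at 115 and 2 at 7, total 1739; add 94 to one value (staying below 115) to reach 1833.

15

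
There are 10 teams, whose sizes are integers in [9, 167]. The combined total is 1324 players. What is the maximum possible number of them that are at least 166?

7

If k of the values are ≥ 166, the total is ≥ 166k + 9(10 − k).
Setting 166k + 9(10 − k) ≤ 1324 gives 157k ≤ 1234, so k ≤ 7.
k = 7 is achieved by 7 values at 166 and 3 at 9, total 1189; add 135 to one value (staying below 166) to reach 1324.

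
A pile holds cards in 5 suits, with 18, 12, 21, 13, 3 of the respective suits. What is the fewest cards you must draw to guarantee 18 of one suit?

In the worst case you take as many as possible of each suit without reaching 18: 17 + 12 + 17 + 13 + 3 = 62.
The next one must give 18 of some suit, so 62 + 1 = 63.

63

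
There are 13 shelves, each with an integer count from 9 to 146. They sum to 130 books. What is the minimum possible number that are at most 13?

11

If only k of them are at most 13, the other 13 − k are at least 14, so the total is at least (13 − k)·14 + k·9.
This is ≤ 130, so (13 − k)·14 + 9k ≤ 130, which gives k ≥ 11.
Exactly 11 works: 11 values at 9 and 2 at 14 total 127; raise one of the low values by 3 (still ≤ 13) to hit 130.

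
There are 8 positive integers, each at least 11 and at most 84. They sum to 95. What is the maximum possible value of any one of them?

18

Maximizing one value means minimizing the remaining 7.
The other 7 contribute at least 7 × 11 = 77, leaving at most 95 − 77 = 18.
Since 18 ≤ 84, this is achievable: one at 18 and 7 at 11.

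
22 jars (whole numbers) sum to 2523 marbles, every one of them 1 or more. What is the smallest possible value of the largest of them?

115

The 22 values sum to 2523, so their maximum is at least ⌈2523/22⌉ = 115.
Taking 7 copies of 114 and 15 copies of 115 gives exactly 2523, so 115 is attained.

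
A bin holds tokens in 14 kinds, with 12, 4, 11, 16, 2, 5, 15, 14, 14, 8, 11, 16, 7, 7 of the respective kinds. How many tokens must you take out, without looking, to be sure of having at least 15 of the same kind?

In the worst case you take as many as possible of each kind without reaching 15: 12 + 4 + 11 + 14 + 2 + 5 + 14 + 14 + 14 + 8 + 11 + 14 + 7 + 7 = 137.
The next one must give 15 of some kind, so 137 + 1 = 138.

138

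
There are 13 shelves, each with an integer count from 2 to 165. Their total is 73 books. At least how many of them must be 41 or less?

Let j be the number exceeding 41. Then the total is ≥ 42·j + 2·(13 − j) = 26 + 40j.
So 40j ≤ 47 and j ≤ 1; hence at least 13 − 1 = 12 are ≤ 41.
Exactly 12 works: 12 values at 2 and 1 at 42 total 66; raise one of the low values by 7 (still ≤ 41) to hit 73.

12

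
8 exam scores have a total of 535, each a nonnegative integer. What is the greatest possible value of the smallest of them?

The average is 535/8 < 67, so some value is ≤ 66.
Equality holds with 1 value of 66 and 7 values of 67.

66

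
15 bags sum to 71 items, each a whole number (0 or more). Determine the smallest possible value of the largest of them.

5

If every one of the 15 were at most 4, the total would be at most 15 × 4 = 60 < 71.
Equality holds with 11 values of 5 and 4 values of 4.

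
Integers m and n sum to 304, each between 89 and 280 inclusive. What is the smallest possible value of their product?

Since m + n is fixed, pushing one of them to its bound minimizes the product.
At the endpoint m = 89, n = 304 − 89 = 215, so mn = 89 × 215 = 19135.

19135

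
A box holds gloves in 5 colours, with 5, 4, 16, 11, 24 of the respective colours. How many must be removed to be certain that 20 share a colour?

56

In the worst case you take as many as possible of each colour without reaching 20: 5 + 4 + 16 + 11 + 19 = 55.
The next one must give 20 of some colour, so 55 + 1 = 56.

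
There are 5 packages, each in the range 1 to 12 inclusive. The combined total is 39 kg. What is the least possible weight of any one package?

1

To make one package as small as possible, make the other 4 as large as possible.
The other 4 can take up 4 × 12 = 48 ≥ 39 − 1, so one package can sit at its floor of 1.
Achievable: one at 1 and the other 4 totalling 38, which fits since 4 × 1 ≤ 38 ≤ 4 × 12.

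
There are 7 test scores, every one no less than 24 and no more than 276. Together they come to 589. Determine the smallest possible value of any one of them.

Minimizing one value means maximizing the remaining 6.
The other 6 can take up 6 × 276 = 1656 ≥ 589 − 24, so one score can sit at its floor of 24.
Achievable: one at 24 and the other 6 totalling 565, which fits since 6 × 24 ≤ 565 ≤ 6 × 276.

24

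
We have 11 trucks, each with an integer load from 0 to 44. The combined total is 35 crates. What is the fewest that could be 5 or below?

Each value above 5 is at least 6, contributing at least 6 − 0 = 6 above the floor 0.
The sum exceeds the floor total 0 by 35, so at most ⌊35/6⌋ = 5 exceed 5, and at least 6 are ≤ 5.
Exactly 6 works: 6 values at 0 and 5 at 6 total 30; raise one of the low values by 5 (still ≤ 5) to hit 35.

6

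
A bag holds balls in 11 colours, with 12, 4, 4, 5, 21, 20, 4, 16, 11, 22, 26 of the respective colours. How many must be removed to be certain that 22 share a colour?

140

In the worst case you take as many as possible of each colour without reaching 22: 12 + 4 + 4 + 5 + 21 + 20 + 4 + 16 + 11 + 21 + 21 = 139.
The next one must give 22 of some colour, so 139 + 1 = 140.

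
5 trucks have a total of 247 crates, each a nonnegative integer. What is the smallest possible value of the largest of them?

The 5 values sum to 247, so their maximum is at least ⌈247/5⌉ = 50.
Achievable: 2 of them at 50 and 3 at 49 total 247.

50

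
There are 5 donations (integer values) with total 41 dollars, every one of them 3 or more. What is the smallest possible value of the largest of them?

The 5 values sum to 41, so their maximum is at least ⌈41/5⌉ = 9.
Achievable: 1 of them at 9 and 4 at 8 total 41.

9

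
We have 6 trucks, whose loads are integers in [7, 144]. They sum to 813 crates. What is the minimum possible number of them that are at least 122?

4

Each value short of 122 is at most 121, costing at least 144 − 121 = 23 against the maximum total of 864.
We can afford to lose at most 864 − 813 = 51, so at most ⌊51/23⌋ = 2 fall short, and at least 4 are ≥ 122.
Exactly 4 works: 4 values at 144 and 2 at 121 total 818; lower one of the high values by 5 (still ≥ 122) to hit 813.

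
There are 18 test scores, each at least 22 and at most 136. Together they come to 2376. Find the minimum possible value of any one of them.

Minimizing one value means maximizing the remaining 17.
The other 17 contribute at most 17 × 136 = 2312, leaving at least 2376 − 2312 = 64.
Since 64 ≥ 22, this is achievable: one at 64 and 17 at 136.

64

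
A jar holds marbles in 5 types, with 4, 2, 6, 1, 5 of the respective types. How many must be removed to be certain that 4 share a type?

In the worst case you take as many as possible of each type without reaching 4: 3 + 2 + 3 + 1 + 3 = 12.
The next one must give 4 of some type, so 12 + 1 = 13.

13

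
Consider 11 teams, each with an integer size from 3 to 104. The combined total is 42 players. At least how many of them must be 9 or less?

If only k of them are at most 9, the other 11 − k are at least 10, so the total is at least (11 − k)·10 + k·3.
This is ≤ 42, so (11 − k)·10 + 3k ≤ 42, which gives k ≥ 10.
Exactly 10 works: 10 values at 3 and 1 at 10 total 40; raise one of the low values by 2 (still ≤ 9) to hit 42.

10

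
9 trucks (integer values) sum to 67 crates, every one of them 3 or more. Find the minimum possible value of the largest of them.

The average is 67/9 > 7, so not all 9 can be 7 or less; the largest is ≥ 8.
Achievable: 4 of them at 8 and 5 at 7 total 67.

8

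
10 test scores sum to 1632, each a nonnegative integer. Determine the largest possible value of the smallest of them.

If every one of the 10 were at least 164, the total would be at least 10 × 164 = 1640 > 1632.
Taking 8 copies of 163 and 2 copies of 164 gives exactly 1632, so 163 is attained.

163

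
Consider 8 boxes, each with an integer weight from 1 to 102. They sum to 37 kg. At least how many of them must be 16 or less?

7

If only k of them are at most 16, the other 8 − k are at least 17, so the total is at least (8 − k)·17 + k·1.
This is ≤ 37, so (8 − k)·17 + 1k ≤ 37, which gives k ≥ 7.
Exactly 7 works: 7 values at 1 and 1 at 17 total 24; raise one of the low values by 13 (still ≤ 16) to hit 37.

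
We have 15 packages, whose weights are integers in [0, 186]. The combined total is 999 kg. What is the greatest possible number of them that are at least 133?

7

If k of the values are ≥ 133, the total is ≥ 133k + 0(15 − k).
Setting 133k + 0(15 − k) ≤ 999 gives 133k ≤ 999, so k ≤ 7.
k = 7 is achieved by 7 values at 133 and 8 at 0, total 931; add 68 to one value (staying below 133) to reach 999.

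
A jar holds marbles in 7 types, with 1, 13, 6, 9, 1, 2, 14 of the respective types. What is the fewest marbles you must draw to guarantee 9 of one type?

In the worst case you take as many as possible of each type without reaching 9: 1 + 8 + 6 + 8 + 1 + 2 + 8 = 34.
The next one must give 9 of some type, so 34 + 1 = 35.

35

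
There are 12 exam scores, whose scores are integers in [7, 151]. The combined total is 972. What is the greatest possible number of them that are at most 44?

Suppose k of them are at most 44. Those contribute at most 44 each and the rest at most 151 each.
So the total is at most 44k + 151(12 − k) = 1812 − 107k. This must still be ≥ 972, so k ≤ 7.
k = 7 is achieved by 7 values at 44 and 5 at 151, total 1063; lower one of the 151's by 91 (still > 44) to reach 972.

7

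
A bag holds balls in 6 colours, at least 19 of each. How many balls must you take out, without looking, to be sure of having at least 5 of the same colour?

25

You could draw 4 of every colour without reaching 5 of any — 24 in all.
One more forces 5 of some colour, so 24 + 1 = 25.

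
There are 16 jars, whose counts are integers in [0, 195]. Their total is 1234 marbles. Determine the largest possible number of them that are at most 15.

10

Each value at 15 or below falls at least 195 − 15 = 180 short of the ceiling 195.
The ceiling total is 16 × 195 = 3120, and we need 1234, so at most ⌊(3120 − 1234)/180⌋ = 10 can be that low.
k = 10 is achieved by 10 values at 15 and 6 at 195, total 1320; lower one of the 195's by 86 (still > 15) to reach 1234.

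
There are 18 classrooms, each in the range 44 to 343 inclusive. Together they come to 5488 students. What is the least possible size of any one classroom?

44

Minimizing one value means maximizing the remaining 17.
The other 17 can take up 17 × 343 = 5831 ≥ 5488 − 44, so one classroom can sit at its floor of 44.
Achievable: one at 44 and the other 17 totalling 5444, which fits since 17 × 44 ≤ 5444 ≤ 17 × 343.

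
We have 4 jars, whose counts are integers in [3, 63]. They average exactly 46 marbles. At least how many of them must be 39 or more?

The total is 4 × 46 = 184.
If only k of them are at least 39, the other 4 − k are at most 38, so the total is at most k·63 + (4 − k)·38.
This must reach 184, so k·63 + (4 − k)·38 ≥ 184, giving k ≥ 2.
Exactly 2 works: 2 values at 63 and 2 at 38 total 202; lower one of the high values by 18 (still ≥ 39) to hit 184.

2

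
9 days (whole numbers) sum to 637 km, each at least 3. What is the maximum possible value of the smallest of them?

The average is 637/9 < 71, so some value is ≤ 70.
Equality holds with 2 values of 70 and 7 values of 71.

70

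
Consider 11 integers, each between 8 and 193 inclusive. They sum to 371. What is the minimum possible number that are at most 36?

If only k of them are at most 36, the other 11 − k are at least 37, so the total is at least (11 − k)·37 + k·8.
This is ≤ 371, so (11 − k)·37 + 8k ≤ 371, which gives k ≥ 2.
Exactly 2 works: 2 values at 8 and 9 at 37 total 349; raise one of the low values by 22 (still ≤ 36) to hit 371.

2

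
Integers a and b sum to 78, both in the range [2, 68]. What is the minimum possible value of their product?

For a fixed sum, ab is smallest when a and b are as far apart as possible.
The extreme feasible split is a = 10, b = 68, giving ab = 680.

680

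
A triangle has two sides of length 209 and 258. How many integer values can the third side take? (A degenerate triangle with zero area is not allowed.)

417

The triangle inequality gives |209 − 258| < c < 209 + 258, i.e. 49 < c < 467.
So c can be any integer from 50 to 466: 417 values.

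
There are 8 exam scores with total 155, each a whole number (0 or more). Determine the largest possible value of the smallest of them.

19

The average is 155/8 < 20, so some value is ≤ 19.
Taking 5 copies of 19 and 3 copies of 20 gives exactly 155, so 19 is attained.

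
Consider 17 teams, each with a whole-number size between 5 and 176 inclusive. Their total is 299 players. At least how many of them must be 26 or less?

Let j be the number exceeding 26. Then the total is ≥ 27·j + 5·(17 − j) = 85 + 22j.
So 22j ≤ 214 and j ≤ 9; hence at least 17 − 9 = 8 are ≤ 26.
Exactly 8 works: 8 values at 5 and 9 at 27 total 283; raise one of the low values by 16 (still ≤ 26) to hit 299.

8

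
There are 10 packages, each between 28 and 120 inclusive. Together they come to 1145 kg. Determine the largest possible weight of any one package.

120

Maximizing one value means minimizing the remaining 9.
The other 9 contribute at least 9 × 28 = 252, leaving at most 1145 − 252 = 893.
But each package is capped at 120, so the maximum is 120.
Achievable: one at 120 and the other 9 totalling 1025, which fits since 9 × 28 ≤ 1025 ≤ 9 × 120.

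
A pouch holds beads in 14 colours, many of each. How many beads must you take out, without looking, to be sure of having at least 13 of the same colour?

In the worst case you draw 12 of each of the 14 colours: 14 × 12 = 168.
One more forces 13 of some colour, so 168 + 1 = 169.

169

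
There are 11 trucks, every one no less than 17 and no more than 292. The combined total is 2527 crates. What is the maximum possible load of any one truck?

292

Maximizing one value means minimizing the remaining 10.
The other 10 contribute at least 10 × 17 = 170, leaving at most 2527 − 170 = 2357.
But each truck is capped at 292, so the maximum is 292.
Achievable: one at 292 and the other 10 totalling 2235, which fits since 10 × 17 ≤ 2235 ≤ 10 × 292.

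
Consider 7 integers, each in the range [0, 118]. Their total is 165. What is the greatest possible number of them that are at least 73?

2

Suppose k of them are at least 73. Those contribute at least 73 each and the other 7 − k at least 0 each.
So the total is at least 73k + 0(7 − k) = 0 + 73k. This must be ≤ 165, giving k ≤ 2.
k = 2 is achieved by 2 values at 73 and 5 at 0, total 146; add 19 to one value (staying below 73) to reach 165.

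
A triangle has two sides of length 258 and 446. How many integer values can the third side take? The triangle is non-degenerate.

515

The triangle inequality gives |258 − 446| < c < 258 + 446, i.e. 188 < c < 704.
So c can be any integer from 189 to 703: 515 values.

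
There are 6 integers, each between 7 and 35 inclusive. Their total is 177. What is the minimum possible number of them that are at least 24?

4

If only k of them are at least 24, the other 6 − k are at most 23, so the total is at most k·35 + (6 − k)·23.
This must reach 177, so k·35 + (6 − k)·23 ≥ 177, giving k ≥ 4.
Exactly 4 works: 4 values at 35 and 2 at 23 total 186; lower one of the high values by 9 (still ≥ 24) to hit 177.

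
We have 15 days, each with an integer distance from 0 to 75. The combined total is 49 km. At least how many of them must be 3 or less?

3

Let j be the number exceeding 3. Then the total is ≥ 4·j + 0·(15 − j) = 0 + 4j.
So 4j ≤ 49 and j ≤ 12; hence at least 15 − 12 = 3 are ≤ 3.
Exactly 3 works: 3 values at 0 and 12 at 4 total 48; raise one of the low values by 1 (still ≤ 3) to hit 49.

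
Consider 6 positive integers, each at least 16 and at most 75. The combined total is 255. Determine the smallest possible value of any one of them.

Minimizing one value means maximizing the remaining 5.
The other 5 can take up 5 × 75 = 375 ≥ 255 − 16, so one integer can sit at its floor of 16.
Achievable: one at 16 and the other 5 totalling 239, which fits since 5 × 16 ≤ 239 ≤ 5 × 75.

16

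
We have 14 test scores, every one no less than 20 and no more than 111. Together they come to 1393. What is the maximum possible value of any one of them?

To make one score as large as possible, make the other 13 as small as possible.
The other 13 contribute at least 13 × 20 = 260, leaving at most 1393 − 260 = 1133.
But each score is capped at 111, so the maximum is 111.
Achievable: one at 111 and the other 13 totalling 1282, which fits since 13 × 20 ≤ 1282 ≤ 13 × 111.

111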